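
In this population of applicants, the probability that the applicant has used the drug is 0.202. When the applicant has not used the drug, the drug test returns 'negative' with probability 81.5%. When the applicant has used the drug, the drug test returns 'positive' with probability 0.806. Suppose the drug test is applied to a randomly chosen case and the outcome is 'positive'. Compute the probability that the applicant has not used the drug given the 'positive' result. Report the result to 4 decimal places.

Let H be the event that the applicant has used the drug. P(H) = 0.202, so P(¬H) = 0.798. With E the 'positive' result, P(E|H) = 0.806 and P(E|¬H) = 0.185.
P(E) = 0.806·0.202 + 0.185·0.798 = 0.16281 + 0.14763 = 0.31044.
By Bayes' theorem, P(H|E) = 0.16281 / 0.31044 = 0.5245. Hence P(¬H|E) = 1 − 0.5245 = 0.4755.

P(¬H | E) ≈ 0.4755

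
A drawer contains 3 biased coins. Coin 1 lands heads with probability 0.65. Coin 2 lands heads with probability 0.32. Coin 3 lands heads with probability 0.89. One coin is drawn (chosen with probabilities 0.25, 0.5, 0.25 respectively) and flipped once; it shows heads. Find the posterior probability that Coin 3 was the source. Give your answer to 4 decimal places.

Posterior probability ≈ 0.4083

P(heads|C1) = 0.65; P(heads|C2) = 0.32; P(heads|C3) = 0.89.
Prior × likelihood for each source: 0.25·0.65=0.1625, 0.5·0.32=0.1600, 0.25·0.89=0.2225. Summing gives P(heads) = 0.54500.
P(Coin 3 | heads) = 0.2225 / 0.54500 = 0.4083.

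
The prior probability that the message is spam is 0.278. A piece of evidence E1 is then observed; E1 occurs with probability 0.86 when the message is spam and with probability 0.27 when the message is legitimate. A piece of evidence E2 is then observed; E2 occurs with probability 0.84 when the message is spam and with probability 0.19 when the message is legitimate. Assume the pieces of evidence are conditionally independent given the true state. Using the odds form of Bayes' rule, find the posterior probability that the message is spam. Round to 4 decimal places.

Prior odds = 0.278/(1−0.278) = 0.38504. In log-odds, ln(0.38504) = -0.95440.
Add log likelihood ratios: ln(3.1852) + ln(4.4211) = 2.6449.
Posterior log-odds = 1.6905, so posterior odds = exp(1.6905) = 5.4221. Converting, P(H|E) = 5.4221/6.4221 = 0.8443.

Posterior probability ≈ 0.8443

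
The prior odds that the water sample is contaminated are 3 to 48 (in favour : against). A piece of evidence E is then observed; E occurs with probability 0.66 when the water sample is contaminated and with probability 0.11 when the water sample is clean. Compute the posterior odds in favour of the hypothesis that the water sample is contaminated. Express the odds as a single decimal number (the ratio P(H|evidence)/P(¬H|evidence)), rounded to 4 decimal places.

Posterior odds ≈ 0.3750

Prior odds = 3/48 = 0.062500. In log-odds, ln(0.062500) = -2.7726.
Add log likelihood ratio: ln(6.0000) = 1.7918.
Posterior log-odds = -0.98083, so posterior odds = exp(-0.98083) = 0.37500.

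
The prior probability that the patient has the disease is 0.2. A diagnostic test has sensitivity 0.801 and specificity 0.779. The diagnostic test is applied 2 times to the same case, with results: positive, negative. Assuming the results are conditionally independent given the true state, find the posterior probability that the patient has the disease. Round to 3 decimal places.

Posterior P(H) ≈ 0.188

With H the event that the patient has the disease, the joint likelihood of the observed sequence is P(data|H) = 0.801·0.199 = 0.15940 and P(data|¬H) = 0.221·0.779 = 0.17216.
Bayes: P(H|data) = 0.2·0.15940 / (0.2·0.15940 + 0.8·0.17216) = 0.031880/0.16961 = 0.1880.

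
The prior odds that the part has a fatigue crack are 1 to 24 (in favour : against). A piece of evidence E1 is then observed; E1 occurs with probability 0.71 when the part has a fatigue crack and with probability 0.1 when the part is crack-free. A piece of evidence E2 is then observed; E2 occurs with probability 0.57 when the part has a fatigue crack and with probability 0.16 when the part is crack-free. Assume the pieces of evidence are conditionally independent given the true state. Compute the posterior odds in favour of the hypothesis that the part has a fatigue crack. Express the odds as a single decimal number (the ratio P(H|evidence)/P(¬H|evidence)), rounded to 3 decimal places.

Prior odds = 1/24 = 0.041667.
Likelihood ratio for E1 = 0.71/0.1 = 7.1000.
Likelihood ratio for E2 = 0.57/0.16 = 3.5625.
Posterior odds = prior odds × LR₁ × LR₂ = 1.0539.

Posterior odds ≈ 1.054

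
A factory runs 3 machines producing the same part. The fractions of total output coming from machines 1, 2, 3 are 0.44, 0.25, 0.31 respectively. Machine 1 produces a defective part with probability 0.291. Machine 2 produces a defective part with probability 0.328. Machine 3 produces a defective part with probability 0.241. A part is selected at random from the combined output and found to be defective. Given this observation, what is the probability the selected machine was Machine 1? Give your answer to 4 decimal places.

Tabulate prior·likelihood by source: [1] prior 0.44, lik 0.291, product 0.1280; [2] prior 0.25, lik 0.328, product 0.08200; [3] prior 0.31, lik 0.241, product 0.07471.
Normalizing constant = 0.28475; the posterior for Machine 1 is its product over the sum, 0.1280/0.28475 = 0.4497.

Posterior probability ≈ 0.4497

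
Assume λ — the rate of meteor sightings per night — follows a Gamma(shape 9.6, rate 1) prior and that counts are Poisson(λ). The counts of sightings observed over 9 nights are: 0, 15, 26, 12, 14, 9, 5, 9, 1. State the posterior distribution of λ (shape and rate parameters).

Posterior: Gamma(shape=100.6, rate=10)

The Poisson likelihood adds the total count to the shape and the number of exposure periods to the rate. Here ∑xᵢ = 91 and n = 9, so shape 9.6→100.6 and rate 1→10.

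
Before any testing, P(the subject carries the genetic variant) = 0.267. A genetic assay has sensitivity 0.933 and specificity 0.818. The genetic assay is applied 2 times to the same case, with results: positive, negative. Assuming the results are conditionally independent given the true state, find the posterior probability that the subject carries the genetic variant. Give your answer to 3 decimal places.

Let H be the event that the subject carries the genetic variant; start with P(H) = 0.267. P('positive'|H) = 0.933, P('positive'|¬H) = 0.182.
Update on result 1 ('positive'): P(H) ← 0.933·0.2670 / (0.933·0.2670 + 0.182·0.7330) = 0.24911/0.38252 = 0.6512.
Update on result 2 ('negative'): P(H) ← 0.067·0.6512 / (0.067·0.6512 + 0.818·0.3488) = 0.043633/0.32892 = 0.1327.

Posterior P(H) ≈ 0.133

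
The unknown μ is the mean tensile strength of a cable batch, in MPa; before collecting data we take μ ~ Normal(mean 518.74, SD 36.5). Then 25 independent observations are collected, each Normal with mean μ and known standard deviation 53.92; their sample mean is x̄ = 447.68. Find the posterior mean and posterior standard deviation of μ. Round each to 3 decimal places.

With known σ, the Normal prior is conjugate. Weight on the data is w = (n/σ²)/(n/σ² + 1/τ₀²) = 0.00859885/(0.00859885+0.00075061) = 0.91972.
Posterior mean = w·x̄ + (1−w)·μ₀ = 0.91972·447.68 + 0.080284·518.74 = 453.385. Posterior variance = 1/(0.00859885+0.00075061) = 106.958, so SD = 10.342.

Posterior mean ≈ 453.385; posterior SD ≈ 10.342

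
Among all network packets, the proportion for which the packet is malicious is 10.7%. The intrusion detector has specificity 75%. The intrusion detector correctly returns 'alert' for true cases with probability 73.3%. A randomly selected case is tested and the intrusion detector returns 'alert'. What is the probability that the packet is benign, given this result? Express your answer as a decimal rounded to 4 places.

P(¬H | E) ≈ 0.7400

Write H for 'the packet is malicious'. Prior odds H:¬H = 0.107/0.893 = 0.11982. For the 'alert' outcome, the likelihood ratio is 0.733/0.25 = 2.9320.
Posterior odds = 0.11982 × 2.9320 = 0.35131, so P(H|E) = 0.35131/(1+0.35131) = 0.2600. Then P(¬H|E) = 1 − 0.2600 = 0.7400.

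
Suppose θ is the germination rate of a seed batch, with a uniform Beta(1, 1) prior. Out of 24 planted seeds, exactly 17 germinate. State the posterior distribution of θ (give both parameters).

Posterior: Beta(18, 8)

The binomial likelihood is conjugate to the Beta prior: with 17 successes and 7 failures, the posterior is Beta(1+17, 1+7) = Beta(18, 8).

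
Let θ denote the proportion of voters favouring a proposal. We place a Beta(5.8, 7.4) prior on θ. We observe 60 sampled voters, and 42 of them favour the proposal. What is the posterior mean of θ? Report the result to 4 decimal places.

Posterior mean ≈ 0.6530

The binomial likelihood is conjugate to the Beta prior: with 42 successes and 18 failures, the posterior is Beta(5.8+42, 7.4+18) = Beta(47.8, 25.4).
E[θ | data] = 47.8/(47.8+25.4) = 0.6530.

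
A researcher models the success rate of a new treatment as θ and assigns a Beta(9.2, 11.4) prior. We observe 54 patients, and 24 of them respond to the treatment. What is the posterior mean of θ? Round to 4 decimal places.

Posterior mean ≈ 0.4450

Observing 24 successes and 30 failures updates Beta(9.2, 11.4) by adding the success and failure counts to the two shape parameters: α = 9.2+24 = 33.2, β = 11.4+30 = 41.4.
Posterior mean = α/(α+β) = 33.2/74.6 = 0.4450.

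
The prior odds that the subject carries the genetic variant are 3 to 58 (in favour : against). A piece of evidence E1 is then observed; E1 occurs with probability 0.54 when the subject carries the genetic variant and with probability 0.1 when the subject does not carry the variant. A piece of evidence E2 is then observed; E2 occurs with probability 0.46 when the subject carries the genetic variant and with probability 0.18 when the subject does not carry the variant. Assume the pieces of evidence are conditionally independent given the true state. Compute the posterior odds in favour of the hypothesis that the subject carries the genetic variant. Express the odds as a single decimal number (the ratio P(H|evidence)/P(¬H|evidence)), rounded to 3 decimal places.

Prior odds = 3/58 = 0.051724. In log-odds, ln(0.051724) = -2.9618.
Add log likelihood ratios: ln(5.4000) + ln(2.5556) = 2.6247.
Posterior log-odds = -0.33716, so posterior odds = exp(-0.33716) = 0.71379.

Posterior odds ≈ 0.714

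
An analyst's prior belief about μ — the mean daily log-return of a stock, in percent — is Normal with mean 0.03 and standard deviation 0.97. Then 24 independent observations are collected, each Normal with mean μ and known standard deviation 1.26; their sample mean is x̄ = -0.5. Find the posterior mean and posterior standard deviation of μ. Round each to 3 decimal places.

Posterior mean ≈ -0.465; posterior SD ≈ 0.249

With known σ, the Normal prior is conjugate. Weight on the data is w = (n/σ²)/(n/σ² + 1/τ₀²) = 15.1172/(15.1172+1.06281) = 0.93431.
Posterior mean = w·x̄ + (1−w)·μ₀ = 0.93431·-0.5 + 0.065687·0.03 = -0.465. Posterior variance = 1/(15.1172+1.06281) = 0.0618048, so SD = 0.249.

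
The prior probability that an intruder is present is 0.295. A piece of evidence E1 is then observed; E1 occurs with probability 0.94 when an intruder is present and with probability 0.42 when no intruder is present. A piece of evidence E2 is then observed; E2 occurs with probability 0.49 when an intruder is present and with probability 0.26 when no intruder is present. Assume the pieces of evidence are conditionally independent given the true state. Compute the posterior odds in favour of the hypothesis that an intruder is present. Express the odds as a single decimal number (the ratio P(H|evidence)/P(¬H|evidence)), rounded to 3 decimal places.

Posterior odds ≈ 1.765

Prior odds = 0.295/(1−0.295) = 0.41844.
Likelihood ratio for E1 = 0.94/0.42 = 2.2381.
Likelihood ratio for E2 = 0.49/0.26 = 1.8846.
Posterior odds = prior odds × LR₁ × LR₂ = 1.7650.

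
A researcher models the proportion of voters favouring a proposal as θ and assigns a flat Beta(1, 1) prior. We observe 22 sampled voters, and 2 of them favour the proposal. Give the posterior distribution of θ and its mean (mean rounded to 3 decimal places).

Posterior: Beta(3, 21); mean ≈ 0.125

The binomial likelihood is conjugate to the Beta prior: with 2 successes and 20 failures, the posterior is Beta(1+2, 1+20) = Beta(3, 21).
E[θ | data] = 3/(3+21) = 0.125.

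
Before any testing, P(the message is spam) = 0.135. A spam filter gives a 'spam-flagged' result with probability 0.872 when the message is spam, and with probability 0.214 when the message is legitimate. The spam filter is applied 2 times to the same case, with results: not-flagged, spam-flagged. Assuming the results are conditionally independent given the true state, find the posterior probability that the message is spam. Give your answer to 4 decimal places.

Posterior P(H) ≈ 0.0938

Let H be the event that the message is spam; start with P(H) = 0.135. P('spam-flagged'|H) = 0.872, P('spam-flagged'|¬H) = 0.214.
Update on result 1 ('not-flagged'): P(H) ← 0.128·0.1350 / (0.128·0.1350 + 0.786·0.8650) = 0.017280/0.69717 = 0.0248.
Update on result 2 ('spam-flagged'): P(H) ← 0.872·0.0248 / (0.872·0.0248 + 0.214·0.9752) = 0.021613/0.23031 = 0.0938.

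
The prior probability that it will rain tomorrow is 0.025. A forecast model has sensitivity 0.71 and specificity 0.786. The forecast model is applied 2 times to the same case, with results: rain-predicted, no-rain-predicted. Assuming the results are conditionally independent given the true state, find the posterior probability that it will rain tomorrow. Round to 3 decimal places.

With H the event that it will rain tomorrow, the joint likelihood of the observed sequence is P(data|H) = 0.71·0.29 = 0.20590 and P(data|¬H) = 0.214·0.786 = 0.16820.
Bayes: P(H|data) = 0.025·0.20590 / (0.025·0.20590 + 0.975·0.16820) = 0.0051475/0.16915 = 0.0304.

Posterior P(H) ≈ 0.030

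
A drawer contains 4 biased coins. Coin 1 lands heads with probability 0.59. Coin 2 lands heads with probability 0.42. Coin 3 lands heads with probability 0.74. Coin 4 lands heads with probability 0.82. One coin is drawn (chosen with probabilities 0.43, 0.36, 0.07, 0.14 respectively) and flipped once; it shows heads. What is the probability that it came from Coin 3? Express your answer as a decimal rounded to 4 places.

P(heads|C1) = 0.59; P(heads|C2) = 0.42; P(heads|C3) = 0.74; P(heads|C4) = 0.82.
Prior × likelihood for each source: 0.43·0.59=0.2537, 0.36·0.42=0.1512, 0.07·0.74=0.05180, 0.14·0.82=0.1148. Summing gives P(heads) = 0.57150.
P(Coin 3 | heads) = 0.05180 / 0.57150 = 0.0906.

Posterior probability ≈ 0.0906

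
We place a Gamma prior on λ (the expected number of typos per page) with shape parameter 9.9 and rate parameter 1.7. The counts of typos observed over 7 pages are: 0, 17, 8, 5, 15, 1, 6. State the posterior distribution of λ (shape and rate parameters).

Total count ∑xᵢ = 52 over n = 7 pages.
Gamma is conjugate to the Poisson likelihood: posterior is Gamma(shape = 9.9+52 = 61.9, rate = 1.7+7 = 8.7).

Posterior: Gamma(shape=61.9, rate=8.7)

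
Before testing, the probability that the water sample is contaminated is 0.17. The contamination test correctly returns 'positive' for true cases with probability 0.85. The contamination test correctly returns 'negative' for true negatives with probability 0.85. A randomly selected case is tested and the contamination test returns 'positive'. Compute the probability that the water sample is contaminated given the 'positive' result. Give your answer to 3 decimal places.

Let H be the event that the water sample is contaminated. P(H) = 0.17, so P(¬H) = 0.83. With E the 'positive' result, P(E|H) = 0.85 and P(E|¬H) = 0.15.
P(E) = 0.85·0.17 + 0.15·0.83 = 0.14450 + 0.12450 = 0.26900.
By Bayes' theorem, P(H|E) = 0.14450 / 0.26900 = 0.537.

P(H | E) ≈ 0.537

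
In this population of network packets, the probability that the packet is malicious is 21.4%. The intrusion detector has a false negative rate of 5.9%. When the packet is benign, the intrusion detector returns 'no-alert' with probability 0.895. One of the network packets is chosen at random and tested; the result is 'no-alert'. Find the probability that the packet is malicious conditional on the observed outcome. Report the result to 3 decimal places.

P(H | E) ≈ 0.018

Write H for 'the packet is malicious'. Prior odds H:¬H = 0.214/0.786 = 0.27226. For the 'no-alert' outcome, the likelihood ratio is 0.059/0.895 = 0.065922.
Posterior odds = 0.27226 × 0.065922 = 0.017948, so P(H|E) = 0.017948/(1+0.017948) = 0.018.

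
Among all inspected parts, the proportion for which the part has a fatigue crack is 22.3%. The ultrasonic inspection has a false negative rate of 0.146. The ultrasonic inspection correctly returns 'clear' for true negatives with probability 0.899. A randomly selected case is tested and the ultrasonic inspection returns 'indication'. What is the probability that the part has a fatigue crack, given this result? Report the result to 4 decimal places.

P(H | E) ≈ 0.7082

Let H be the event that the part has a fatigue crack. P(H) = 0.223, so P(¬H) = 0.777. With E the 'indication' result, P(E|H) = 0.854 and P(E|¬H) = 0.101.
P(E) = 0.854·0.223 + 0.101·0.777 = 0.19044 + 0.078477 = 0.26892.
By Bayes' theorem, P(H|E) = 0.19044 / 0.26892 = 0.7082.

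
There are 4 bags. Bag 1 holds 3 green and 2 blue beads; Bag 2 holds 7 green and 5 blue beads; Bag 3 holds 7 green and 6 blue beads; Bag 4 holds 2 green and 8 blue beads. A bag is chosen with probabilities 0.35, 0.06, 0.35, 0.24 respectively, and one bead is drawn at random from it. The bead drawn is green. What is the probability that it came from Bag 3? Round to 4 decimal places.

P(green|Bag 1) = 0.6; P(green|Bag 2) = 0.5833; P(green|Bag 3) = 0.5385; P(green|Bag 4) = 0.2.
Prior × likelihood for each source: 0.35·0.6=0.2100, 0.06·0.5833=0.03500, 0.35·0.5385=0.1885, 0.24·0.2=0.04800. Summing gives P(green) = 0.48146.
P(Bag 3 | green) = 0.1885 / 0.48146 = 0.3914.

Posterior probability ≈ 0.3914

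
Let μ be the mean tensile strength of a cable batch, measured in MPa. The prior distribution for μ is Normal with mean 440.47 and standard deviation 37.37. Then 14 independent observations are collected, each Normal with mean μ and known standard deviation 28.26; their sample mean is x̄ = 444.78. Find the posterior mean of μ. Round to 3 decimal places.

Posterior mean ≈ 444.611

Prior precision 1/τ₀² = 1/37.37² = 0.00071607; data precision n/σ² = 14/28.26² = 0.0175301.
Posterior precision = 0.00071607 + 0.0175301 = 0.0182461.
Posterior mean = (0.00071607·440.47 + 0.0175301·444.78) / 0.0182461 = 444.611.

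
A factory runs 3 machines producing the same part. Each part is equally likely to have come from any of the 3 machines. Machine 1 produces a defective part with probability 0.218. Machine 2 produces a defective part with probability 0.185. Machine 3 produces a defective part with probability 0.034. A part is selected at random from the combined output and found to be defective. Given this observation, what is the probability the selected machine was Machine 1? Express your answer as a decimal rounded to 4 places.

Posterior probability ≈ 0.4989

P(defective|M1) = 0.218; P(defective|M2) = 0.185; P(defective|M3) = 0.034.
Prior × likelihood for each source: 0.333333·0.218=0.07267, 0.333333·0.185=0.06167, 0.333333·0.034=0.01133. Summing gives P(defective) = 0.14567.
P(Machine 1 | defective) = 0.07267 / 0.14567 = 0.4989.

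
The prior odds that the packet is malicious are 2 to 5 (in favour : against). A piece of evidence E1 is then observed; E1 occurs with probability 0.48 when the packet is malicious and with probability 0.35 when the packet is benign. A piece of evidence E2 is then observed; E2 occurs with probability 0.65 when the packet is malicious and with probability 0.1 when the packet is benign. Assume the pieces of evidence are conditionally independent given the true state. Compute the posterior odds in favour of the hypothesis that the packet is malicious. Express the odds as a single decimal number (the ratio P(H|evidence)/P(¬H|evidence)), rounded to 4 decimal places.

Prior odds = 2/5 = 0.40000. In log-odds, ln(0.40000) = -0.91629.
Add log likelihood ratios: ln(1.3714) + ln(6.5000) = 2.1877.
Posterior log-odds = 1.2714, so posterior odds = exp(1.2714) = 3.5657.

Posterior odds ≈ 3.5657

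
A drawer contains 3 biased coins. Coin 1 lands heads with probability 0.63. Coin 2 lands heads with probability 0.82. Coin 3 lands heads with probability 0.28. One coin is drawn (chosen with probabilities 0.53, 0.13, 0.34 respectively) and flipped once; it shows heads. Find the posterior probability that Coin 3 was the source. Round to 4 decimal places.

Posterior probability ≈ 0.1777

P(heads|C1) = 0.63; P(heads|C2) = 0.82; P(heads|C3) = 0.28.
Prior × likelihood for each source: 0.53·0.63=0.3339, 0.13·0.82=0.1066, 0.34·0.28=0.09520. Summing gives P(heads) = 0.53570.
P(Coin 3 | heads) = 0.09520 / 0.53570 = 0.1777.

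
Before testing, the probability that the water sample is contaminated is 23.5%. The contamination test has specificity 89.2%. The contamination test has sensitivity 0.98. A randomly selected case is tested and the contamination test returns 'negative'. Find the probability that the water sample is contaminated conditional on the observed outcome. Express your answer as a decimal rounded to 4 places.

P(H | E) ≈ 0.0068

Write H for 'the water sample is contaminated'. Prior odds H:¬H = 0.235/0.765 = 0.30719. For the 'negative' outcome, the likelihood ratio is 0.02/0.892 = 0.022422.
Posterior odds = 0.30719 × 0.022422 = 0.0068877, so P(H|E) = 0.0068877/(1+0.0068877) = 0.0068.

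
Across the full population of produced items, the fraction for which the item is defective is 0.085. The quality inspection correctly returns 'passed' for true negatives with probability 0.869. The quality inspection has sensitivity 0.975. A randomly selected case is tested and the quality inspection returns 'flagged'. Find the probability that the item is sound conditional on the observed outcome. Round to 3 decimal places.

P(¬H | E) ≈ 0.591

Write H for 'the item is defective'. Prior odds H:¬H = 0.085/0.915 = 0.092896. For the 'flagged' outcome, the likelihood ratio is 0.975/0.131 = 7.4427.
Posterior odds = 0.092896 × 7.4427 = 0.69140, so P(H|E) = 0.69140/(1+0.69140) = 0.409. Then P(¬H|E) = 1 − 0.409 = 0.591.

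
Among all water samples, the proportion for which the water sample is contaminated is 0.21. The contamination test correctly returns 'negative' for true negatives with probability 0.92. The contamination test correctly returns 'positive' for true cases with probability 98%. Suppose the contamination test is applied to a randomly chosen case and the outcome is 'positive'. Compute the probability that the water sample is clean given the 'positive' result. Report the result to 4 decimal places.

Let H be the event that the water sample is contaminated. P(H) = 0.21, so P(¬H) = 0.79. With E the 'positive' result, P(E|H) = 0.98 and P(E|¬H) = 0.08.
P(E) = 0.98·0.21 + 0.08·0.79 = 0.20580 + 0.063200 = 0.26900.
By Bayes' theorem, P(H|E) = 0.20580 / 0.26900 = 0.7651. Hence P(¬H|E) = 1 − 0.7651 = 0.2349.

P(¬H | E) ≈ 0.2349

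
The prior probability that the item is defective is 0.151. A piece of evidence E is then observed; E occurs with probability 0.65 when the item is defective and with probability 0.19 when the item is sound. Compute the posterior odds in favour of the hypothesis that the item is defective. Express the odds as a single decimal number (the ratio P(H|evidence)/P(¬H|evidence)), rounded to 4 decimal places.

Posterior odds ≈ 0.6085

Prior odds = 0.151/(1−0.151) = 0.17786.
Likelihood ratio for E = 0.65/0.19 = 3.4211.
Posterior odds = prior odds × LR = 0.60846.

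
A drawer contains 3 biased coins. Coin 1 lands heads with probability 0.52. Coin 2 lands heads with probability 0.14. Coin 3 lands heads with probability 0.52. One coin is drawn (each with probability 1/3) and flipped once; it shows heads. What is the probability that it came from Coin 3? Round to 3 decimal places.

Posterior probability ≈ 0.441

P(heads|C1) = 0.52; P(heads|C2) = 0.14; P(heads|C3) = 0.52.
Prior × likelihood for each source: 0.333333·0.52=0.1733, 0.333333·0.14=0.04667, 0.333333·0.52=0.1733. Summing gives P(heads) = 0.39333.
P(Coin 3 | heads) = 0.1733 / 0.39333 = 0.441.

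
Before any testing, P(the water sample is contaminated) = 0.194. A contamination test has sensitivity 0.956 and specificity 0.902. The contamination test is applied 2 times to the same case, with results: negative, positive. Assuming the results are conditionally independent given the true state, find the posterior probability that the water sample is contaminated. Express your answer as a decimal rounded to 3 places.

Posterior P(H) ≈ 0.103

Let H be the event that the water sample is contaminated; start with P(H) = 0.194. P('positive'|H) = 0.956, P('positive'|¬H) = 0.098.
Update on result 1 ('negative'): P(H) ← 0.044·0.1940 / (0.044·0.1940 + 0.902·0.8060) = 0.0085360/0.73555 = 0.0116.
Update on result 2 ('positive'): P(H) ← 0.956·0.0116 / (0.956·0.0116 + 0.098·0.9884) = 0.011094/0.10796 = 0.1028.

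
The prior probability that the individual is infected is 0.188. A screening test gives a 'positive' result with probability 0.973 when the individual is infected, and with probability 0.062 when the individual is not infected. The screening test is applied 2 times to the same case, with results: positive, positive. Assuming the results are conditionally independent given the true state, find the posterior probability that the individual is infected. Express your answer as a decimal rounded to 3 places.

Posterior P(H) ≈ 0.983

Let H be the event that the individual is infected; start with P(H) = 0.188. P('positive'|H) = 0.973, P('positive'|¬H) = 0.062.
Update on result 1 ('positive'): P(H) ← 0.973·0.1880 / (0.973·0.1880 + 0.062·0.8120) = 0.18292/0.23327 = 0.7842.
Update on result 2 ('positive'): P(H) ← 0.973·0.7842 / (0.973·0.7842 + 0.062·0.2158) = 0.76301/0.77639 = 0.9828.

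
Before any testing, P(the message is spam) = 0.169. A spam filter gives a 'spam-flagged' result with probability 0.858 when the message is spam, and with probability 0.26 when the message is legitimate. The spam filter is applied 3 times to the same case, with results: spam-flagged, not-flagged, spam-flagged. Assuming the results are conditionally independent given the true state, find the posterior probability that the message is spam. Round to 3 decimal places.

With H the event that the message is spam, the joint likelihood of the observed sequence is P(data|H) = 0.858·0.142·0.858 = 0.10454 and P(data|¬H) = 0.26·0.74·0.26 = 0.050024.
Bayes: P(H|data) = 0.169·0.10454 / (0.169·0.10454 + 0.831·0.050024) = 0.017666/0.059236 = 0.2982.

Posterior P(H) ≈ 0.298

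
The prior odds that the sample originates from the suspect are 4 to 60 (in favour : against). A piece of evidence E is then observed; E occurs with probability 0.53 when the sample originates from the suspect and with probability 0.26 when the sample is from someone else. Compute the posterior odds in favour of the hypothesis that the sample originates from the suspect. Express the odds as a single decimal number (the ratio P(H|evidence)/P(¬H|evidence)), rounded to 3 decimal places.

Posterior odds ≈ 0.136

Prior odds = 4/60 = 0.066667. In log-odds, ln(0.066667) = -2.7081.
Add log likelihood ratio: ln(2.0385) = 0.71220.
Posterior log-odds = -1.9959, so posterior odds = exp(-1.9959) = 0.13590.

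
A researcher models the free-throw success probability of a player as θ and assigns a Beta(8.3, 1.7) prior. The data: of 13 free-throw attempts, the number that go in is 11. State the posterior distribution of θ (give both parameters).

Posterior: Beta(19.3, 3.7)

Observing 11 successes and 2 failures updates Beta(8.3, 1.7) by adding the success and failure counts to the two shape parameters: α = 8.3+11 = 19.3, β = 1.7+2 = 3.7.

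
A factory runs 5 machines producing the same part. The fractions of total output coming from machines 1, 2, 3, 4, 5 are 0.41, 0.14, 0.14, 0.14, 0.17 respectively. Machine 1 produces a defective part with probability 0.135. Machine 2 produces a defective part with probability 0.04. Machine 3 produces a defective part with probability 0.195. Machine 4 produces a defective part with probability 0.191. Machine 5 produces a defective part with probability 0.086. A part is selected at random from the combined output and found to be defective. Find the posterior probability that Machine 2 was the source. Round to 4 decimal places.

Tabulate prior·likelihood by source: [1] prior 0.41, lik 0.135, product 0.05535; [2] prior 0.14, lik 0.04, product 0.005600; [3] prior 0.14, lik 0.195, product 0.02730; [4] prior 0.14, lik 0.191, product 0.02674; [5] prior 0.17, lik 0.086, product 0.01462.
Normalizing constant = 0.12961; the posterior for Machine 2 is its product over the sum, 0.005600/0.12961 = 0.0432.

Posterior probability ≈ 0.0432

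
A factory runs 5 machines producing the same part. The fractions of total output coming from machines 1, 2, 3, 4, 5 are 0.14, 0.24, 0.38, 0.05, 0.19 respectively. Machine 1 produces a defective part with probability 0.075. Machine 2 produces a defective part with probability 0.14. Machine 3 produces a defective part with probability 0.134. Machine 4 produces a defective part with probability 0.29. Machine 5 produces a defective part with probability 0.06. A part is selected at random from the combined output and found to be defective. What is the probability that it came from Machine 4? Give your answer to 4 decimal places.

P(defective|M1) = 0.075; P(defective|M2) = 0.14; P(defective|M3) = 0.134; P(defective|M4) = 0.29; P(defective|M5) = 0.06.
Prior × likelihood for each source: 0.14·0.075=0.01050, 0.24·0.14=0.03360, 0.38·0.134=0.05092, 0.05·0.29=0.01450, 0.19·0.06=0.01140. Summing gives P(defective) = 0.12092.
P(Machine 4 | defective) = 0.01450 / 0.12092 = 0.1199.

Posterior probability ≈ 0.1199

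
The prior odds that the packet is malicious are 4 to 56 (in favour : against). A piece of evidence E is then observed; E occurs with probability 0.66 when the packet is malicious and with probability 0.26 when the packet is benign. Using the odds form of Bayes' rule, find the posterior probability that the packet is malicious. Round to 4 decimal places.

Prior odds = 4/56 = 0.071429.
Likelihood ratio for E = 0.66/0.26 = 2.5385.
Posterior odds = prior odds × LR = 0.18132.
Posterior probability = odds/(1+odds) = 0.18132/1.1813 = 0.1535.

Posterior probability ≈ 0.1535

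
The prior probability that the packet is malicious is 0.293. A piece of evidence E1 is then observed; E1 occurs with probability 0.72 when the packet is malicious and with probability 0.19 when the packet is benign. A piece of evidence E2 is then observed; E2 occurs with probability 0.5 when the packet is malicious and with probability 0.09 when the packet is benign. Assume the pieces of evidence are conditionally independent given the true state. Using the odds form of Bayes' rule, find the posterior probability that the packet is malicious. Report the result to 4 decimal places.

Posterior probability ≈ 0.8972

Prior odds = 0.293/(1−0.293) = 0.41443.
Likelihood ratio for E1 = 0.72/0.19 = 3.7895.
Likelihood ratio for E2 = 0.5/0.09 = 5.5556.
Posterior odds = prior odds × LR₁ × LR₂ = 8.7248.
Posterior probability = odds/(1+odds) = 8.7248/9.7248 = 0.8972.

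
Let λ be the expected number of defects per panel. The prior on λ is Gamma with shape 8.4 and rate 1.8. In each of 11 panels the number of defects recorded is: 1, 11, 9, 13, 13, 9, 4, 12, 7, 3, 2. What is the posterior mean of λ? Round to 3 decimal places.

Posterior mean ≈ 7.219

The Poisson likelihood adds the total count to the shape and the number of exposure periods to the rate. Here ∑xᵢ = 84 and n = 11, so shape 8.4→92.4 and rate 1.8→12.8.
Posterior mean = shape/rate = 92.4/12.8 = 7.219.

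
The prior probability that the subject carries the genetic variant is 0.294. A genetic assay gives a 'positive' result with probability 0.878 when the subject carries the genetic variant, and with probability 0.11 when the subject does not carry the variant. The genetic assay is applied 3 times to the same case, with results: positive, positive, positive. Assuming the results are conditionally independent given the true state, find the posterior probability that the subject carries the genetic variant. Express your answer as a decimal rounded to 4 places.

With H the event that the subject carries the genetic variant, the joint likelihood of the observed sequence is P(data|H) = 0.878·0.878·0.878 = 0.67684 and P(data|¬H) = 0.11·0.11·0.11 = 0.0013310.
Bayes: P(H|data) = 0.294·0.67684 / (0.294·0.67684 + 0.706·0.0013310) = 0.19899/0.19993 = 0.9953.

Posterior P(H) ≈ 0.9953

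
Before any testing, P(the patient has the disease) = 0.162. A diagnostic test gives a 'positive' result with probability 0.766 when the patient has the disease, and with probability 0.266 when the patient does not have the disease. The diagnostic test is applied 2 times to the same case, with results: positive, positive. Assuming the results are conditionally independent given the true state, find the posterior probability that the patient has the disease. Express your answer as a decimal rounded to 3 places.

With H the event that the patient has the disease, the joint likelihood of the observed sequence is P(data|H) = 0.766·0.766 = 0.58676 and P(data|¬H) = 0.266·0.266 = 0.070756.
Bayes: P(H|data) = 0.162·0.58676 / (0.162·0.58676 + 0.838·0.070756) = 0.095054/0.15435 = 0.6158.

Posterior P(H) ≈ 0.616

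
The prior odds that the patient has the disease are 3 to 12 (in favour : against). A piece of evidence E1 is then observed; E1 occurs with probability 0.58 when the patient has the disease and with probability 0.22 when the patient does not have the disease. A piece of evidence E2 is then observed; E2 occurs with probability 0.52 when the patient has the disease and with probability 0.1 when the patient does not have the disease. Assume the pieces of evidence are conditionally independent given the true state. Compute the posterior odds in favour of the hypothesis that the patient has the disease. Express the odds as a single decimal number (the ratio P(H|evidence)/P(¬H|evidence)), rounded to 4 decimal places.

Posterior odds ≈ 3.4273

Prior odds = 3/12 = 0.25000.
Likelihood ratio for E1 = 0.58/0.22 = 2.6364.
Likelihood ratio for E2 = 0.52/0.1 = 5.2000.
Posterior odds = prior odds × LR₁ × LR₂ = 3.4273.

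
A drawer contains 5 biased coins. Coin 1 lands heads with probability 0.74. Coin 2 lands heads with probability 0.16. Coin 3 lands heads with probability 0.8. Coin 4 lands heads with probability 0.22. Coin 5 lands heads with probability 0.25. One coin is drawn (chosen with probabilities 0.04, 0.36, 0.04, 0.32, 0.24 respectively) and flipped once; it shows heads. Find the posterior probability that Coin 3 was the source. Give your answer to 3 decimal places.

Tabulate prior·likelihood by source: [1] prior 0.04, lik 0.74, product 0.02960; [2] prior 0.36, lik 0.16, product 0.05760; [3] prior 0.04, lik 0.8, product 0.03200; [4] prior 0.32, lik 0.22, product 0.07040; [5] prior 0.24, lik 0.25, product 0.06000.
Normalizing constant = 0.24960; the posterior for Coin 3 is its product over the sum, 0.03200/0.24960 = 0.128.

Posterior probability ≈ 0.128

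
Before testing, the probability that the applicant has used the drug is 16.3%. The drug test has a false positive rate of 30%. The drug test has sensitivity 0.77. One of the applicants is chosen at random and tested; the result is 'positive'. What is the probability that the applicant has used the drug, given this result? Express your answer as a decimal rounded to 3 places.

Let H be the event that the applicant has used the drug. P(H) = 0.163, so P(¬H) = 0.837. With E the 'positive' result, P(E|H) = 0.77 and P(E|¬H) = 0.3.
P(E) = 0.77·0.163 + 0.3·0.837 = 0.12551 + 0.25110 = 0.37661.
By Bayes' theorem, P(H|E) = 0.12551 / 0.37661 = 0.333.

P(H | E) ≈ 0.333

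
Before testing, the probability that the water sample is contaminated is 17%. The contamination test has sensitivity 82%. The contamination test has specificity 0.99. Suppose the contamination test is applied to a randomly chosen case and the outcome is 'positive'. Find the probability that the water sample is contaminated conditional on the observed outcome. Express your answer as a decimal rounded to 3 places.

Write H for 'the water sample is contaminated'. Prior odds H:¬H = 0.17/0.83 = 0.20482. For the 'positive' outcome, the likelihood ratio is 0.82/0.01 = 82.000.
Posterior odds = 0.20482 × 82.000 = 16.795, so P(H|E) = 16.795/(1+16.795) = 0.944.

P(H | E) ≈ 0.944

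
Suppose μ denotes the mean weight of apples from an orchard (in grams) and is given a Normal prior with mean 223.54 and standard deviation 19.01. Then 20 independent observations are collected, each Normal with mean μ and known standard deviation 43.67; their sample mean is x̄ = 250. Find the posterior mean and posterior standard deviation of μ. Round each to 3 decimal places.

Posterior mean ≈ 244.476; posterior SD ≈ 8.686

Prior precision 1/τ₀² = 1/19.01² = 0.00276717; data precision n/σ² = 20/43.67² = 0.0104873.
Posterior precision = 0.00276717 + 0.0104873 = 0.0132545, giving posterior SD = 1/√0.0132545 = 8.686.
Posterior mean = (0.00276717·223.54 + 0.0104873·250) / 0.0132545 = 244.476.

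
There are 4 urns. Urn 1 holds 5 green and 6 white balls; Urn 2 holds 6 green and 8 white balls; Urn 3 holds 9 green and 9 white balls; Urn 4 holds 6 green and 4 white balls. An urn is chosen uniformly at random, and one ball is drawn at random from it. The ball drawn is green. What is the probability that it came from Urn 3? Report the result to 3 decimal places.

Posterior probability ≈ 0.252

P(green|Urn 1) = 0.4545; P(green|Urn 2) = 0.4286; P(green|Urn 3) = 0.5; P(green|Urn 4) = 0.6.
Prior × likelihood for each source: 0.25·0.4545=0.1136, 0.25·0.4286=0.1071, 0.25·0.5=0.1250, 0.25·0.6=0.1500. Summing gives P(green) = 0.49578.
P(Urn 3 | green) = 0.1250 / 0.49578 = 0.252.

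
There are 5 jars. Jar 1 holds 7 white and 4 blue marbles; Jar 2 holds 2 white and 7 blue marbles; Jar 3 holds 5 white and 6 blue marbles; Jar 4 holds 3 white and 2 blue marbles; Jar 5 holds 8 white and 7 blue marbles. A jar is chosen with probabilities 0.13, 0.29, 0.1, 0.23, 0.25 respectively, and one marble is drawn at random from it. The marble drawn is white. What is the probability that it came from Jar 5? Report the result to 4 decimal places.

Posterior probability ≈ 0.2874

Tabulate prior·likelihood by source: [1] prior 0.13, lik 0.6364, product 0.08273; [2] prior 0.29, lik 0.2222, product 0.06444; [3] prior 0.1, lik 0.4545, product 0.04545; [4] prior 0.23, lik 0.6, product 0.1380; [5] prior 0.25, lik 0.5333, product 0.1333.
Normalizing constant = 0.46396; the posterior for Jar 5 is its product over the sum, 0.1333/0.46396 = 0.2874.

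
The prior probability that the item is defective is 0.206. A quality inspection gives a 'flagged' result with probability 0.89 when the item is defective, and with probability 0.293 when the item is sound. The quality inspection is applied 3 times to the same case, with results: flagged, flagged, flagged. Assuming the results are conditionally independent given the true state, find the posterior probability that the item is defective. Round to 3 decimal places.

Posterior P(H) ≈ 0.879

Let H be the event that the item is defective; start with P(H) = 0.206. P('flagged'|H) = 0.89, P('flagged'|¬H) = 0.293.
Update on result 1 ('flagged'): P(H) ← 0.89·0.2060 / (0.89·0.2060 + 0.293·0.7940) = 0.18334/0.41598 = 0.4407.
Update on result 2 ('flagged'): P(H) ← 0.89·0.4407 / (0.89·0.4407 + 0.293·0.5593) = 0.39226/0.55612 = 0.7053.
Update on result 3 ('flagged'): P(H) ← 0.89·0.7053 / (0.89·0.7053 + 0.293·0.2947) = 0.62776/0.71409 = 0.8791.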